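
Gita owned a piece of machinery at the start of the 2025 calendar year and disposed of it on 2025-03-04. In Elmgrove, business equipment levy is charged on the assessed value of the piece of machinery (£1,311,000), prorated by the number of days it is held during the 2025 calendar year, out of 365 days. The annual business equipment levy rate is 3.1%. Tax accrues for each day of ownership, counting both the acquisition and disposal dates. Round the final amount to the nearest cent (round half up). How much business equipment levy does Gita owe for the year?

£7,014.75

Days held (2025-01-01 to 2025-03-04): 63 out of 365
Tax = £1,311,000 × 3.1% × 63/365 = £7,014.7479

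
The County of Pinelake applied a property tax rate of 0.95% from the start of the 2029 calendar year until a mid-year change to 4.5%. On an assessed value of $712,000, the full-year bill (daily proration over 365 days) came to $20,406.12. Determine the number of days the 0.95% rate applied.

168 days

Let d = days at the first rate; then 365 − d days at the second rate.
$712,000 × [0.95%·d + 4.5%·(365−d)] / 365 = $20,406.12
Solving gives d = 168, so the new rate took effect on 18 June 2029.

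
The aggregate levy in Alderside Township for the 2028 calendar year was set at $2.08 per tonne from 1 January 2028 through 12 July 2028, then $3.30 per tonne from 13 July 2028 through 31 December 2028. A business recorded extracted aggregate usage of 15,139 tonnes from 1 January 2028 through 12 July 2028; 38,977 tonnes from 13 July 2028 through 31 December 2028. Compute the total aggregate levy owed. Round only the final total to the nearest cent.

1 January – 12 July 2028: 15,139 tonnes at $2.08/tonne → $31,489.12
13 July – 31 December 2028: 38,977 tonnes at $3.30/tonne → $128,624.10

$160,113.22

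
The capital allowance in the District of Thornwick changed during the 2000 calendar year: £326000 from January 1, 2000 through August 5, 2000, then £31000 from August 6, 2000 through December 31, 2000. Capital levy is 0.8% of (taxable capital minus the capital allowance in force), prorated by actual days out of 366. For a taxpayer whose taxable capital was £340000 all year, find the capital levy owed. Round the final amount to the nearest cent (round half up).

January 1 – August 5, 2000: 218 days, exemption £326000 → (£340000 − £326000) × 0.8% × 218/366 = £66.7104
August 6 – December 31, 2000: 148 days, exemption £31000 → (£340000 − £31000) × 0.8% × 148/366 = £999.6066
Total = £1066.3169

£1066.32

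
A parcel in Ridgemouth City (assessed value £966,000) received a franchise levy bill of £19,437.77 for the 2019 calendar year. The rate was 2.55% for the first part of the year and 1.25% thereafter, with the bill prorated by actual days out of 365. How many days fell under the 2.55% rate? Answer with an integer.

214 days

Let d = days at the first rate; then 365 − d days at the second rate.
£966,000 × [2.55%·d + 1.25%·(365−d)] / 365 = £19,437.77
Solving gives d = 214, so the new rate took effect on 3 August 2019.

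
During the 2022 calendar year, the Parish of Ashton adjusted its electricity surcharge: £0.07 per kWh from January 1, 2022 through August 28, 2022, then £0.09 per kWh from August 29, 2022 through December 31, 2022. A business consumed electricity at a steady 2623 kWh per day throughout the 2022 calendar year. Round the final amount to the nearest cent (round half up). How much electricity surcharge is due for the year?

£73,575.15

January 1 – August 28, 2022: 240 days × 2623 kWh/day = 629,520 kWh at £0.07/kWh → £44,066.40
August 29 – December 31, 2022: 125 days × 2623 kWh/day = 327,875 kWh at £0.09/kWh → £29,508.75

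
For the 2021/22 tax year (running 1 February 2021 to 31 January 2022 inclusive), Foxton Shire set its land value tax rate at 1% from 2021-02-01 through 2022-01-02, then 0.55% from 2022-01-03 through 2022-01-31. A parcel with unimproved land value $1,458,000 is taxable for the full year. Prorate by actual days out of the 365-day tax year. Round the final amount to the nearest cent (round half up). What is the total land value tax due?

2021-02-01 to 2022-01-02: 336 days at 1% → $1,458,000 × 1% × 336/365 = $13,421.5890
2022-01-03 to 2022-01-31: 29 days at 0.55% → $1,458,000 × 0.55% × 29/365 = $637.1260
Total = $14,058.7151

$14,058.72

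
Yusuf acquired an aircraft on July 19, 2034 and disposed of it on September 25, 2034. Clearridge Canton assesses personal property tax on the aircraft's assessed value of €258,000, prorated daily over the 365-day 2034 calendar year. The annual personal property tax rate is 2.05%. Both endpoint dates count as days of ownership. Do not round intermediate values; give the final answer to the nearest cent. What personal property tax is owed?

Days held (July 19 – September 25, 2034): 69 out of 365
Tax = €258,000 × 2.05% × 69/365 = €999.8384

€999.84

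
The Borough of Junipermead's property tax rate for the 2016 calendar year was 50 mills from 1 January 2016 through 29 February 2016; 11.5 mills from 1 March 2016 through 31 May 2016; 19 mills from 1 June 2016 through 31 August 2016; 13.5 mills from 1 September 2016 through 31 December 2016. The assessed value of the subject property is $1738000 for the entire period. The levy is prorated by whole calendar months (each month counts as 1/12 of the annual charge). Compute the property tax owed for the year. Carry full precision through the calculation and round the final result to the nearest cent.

1 January – 29 February 2016: 2 months at 50 mills → $1738000 × 5% × 2/12 = $14483.3333
1 March – 31 May 2016: 3 months at 11.5 mills → $1738000 × 1.15% × 3/12 = $4996.7500
1 June – 31 August 2016: 3 months at 19 mills → $1738000 × 1.9% × 3/12 = $8255.5000
1 September – 31 December 2016: 4 months at 13.5 mills → $1738000 × 1.35% × 4/12 = $7821.0000
Total = $35556.5833

$35556.58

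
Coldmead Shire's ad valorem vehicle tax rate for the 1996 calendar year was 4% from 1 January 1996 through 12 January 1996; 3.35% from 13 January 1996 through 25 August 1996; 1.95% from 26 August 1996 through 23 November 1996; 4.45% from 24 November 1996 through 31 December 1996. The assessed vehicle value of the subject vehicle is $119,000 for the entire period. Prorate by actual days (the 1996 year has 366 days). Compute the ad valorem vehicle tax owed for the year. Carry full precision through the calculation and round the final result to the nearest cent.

$3,738.10

1 January – 12 January 1996: 12 days at 4% → $119,000 × 4% × 12/366 = $156.0656
13 January – 25 August 1996: 226 days at 3.35% → $119,000 × 3.35% × 226/366 = $2,461.6093
26 August – 23 November 1996: 90 days at 1.95% → $119,000 × 1.95% × 90/366 = $570.6148
24 November – 31 December 1996: 38 days at 4.45% → $119,000 × 4.45% × 38/366 = $549.8060
Total = $3,738.0956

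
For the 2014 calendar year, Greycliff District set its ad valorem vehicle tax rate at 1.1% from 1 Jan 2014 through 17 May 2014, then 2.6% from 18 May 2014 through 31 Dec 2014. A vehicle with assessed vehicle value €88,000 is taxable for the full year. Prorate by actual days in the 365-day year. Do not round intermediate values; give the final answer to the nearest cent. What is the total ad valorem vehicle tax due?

1 Jan – 17 May 2014: 137 days at 1.1% → €88,000 × 1.1% × 137/365 = €363.3315
18 May – 31 Dec 2014: 228 days at 2.6% → €88,000 × 2.6% × 228/365 = €1,429.2164
Total = €1,792.5479

€1,792.55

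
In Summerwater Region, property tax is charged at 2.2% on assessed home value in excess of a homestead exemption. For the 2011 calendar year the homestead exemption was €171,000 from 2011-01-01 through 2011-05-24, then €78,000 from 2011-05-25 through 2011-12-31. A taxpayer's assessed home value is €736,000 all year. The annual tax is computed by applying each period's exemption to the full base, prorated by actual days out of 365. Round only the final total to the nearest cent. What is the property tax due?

2011-01-01 to 2011-05-24: 144 days, exemption €171,000 → (€736,000 − €171,000) × 2.2% × 144/365 = €4,903.8904
2011-05-25 to 2011-12-31: 221 days, exemption €78,000 → (€736,000 − €78,000) × 2.2% × 221/365 = €8,764.9205
Total = €13,668.8110

€13,668.81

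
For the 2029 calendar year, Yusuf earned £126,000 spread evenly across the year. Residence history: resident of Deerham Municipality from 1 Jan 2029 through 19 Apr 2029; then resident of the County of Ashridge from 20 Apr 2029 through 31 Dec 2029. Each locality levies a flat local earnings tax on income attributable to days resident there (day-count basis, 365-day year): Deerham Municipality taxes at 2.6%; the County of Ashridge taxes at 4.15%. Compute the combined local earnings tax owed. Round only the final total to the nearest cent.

£4,645.78

Deerham Municipality, 1 Jan – 19 Apr 2029: 109 days → £126,000 × 2.6% × 109/365 = £978.3123
The County of Ashridge, 20 Apr – 31 Dec 2029: 256 days → £126,000 × 4.15% × 256/365 = £3,667.4630
Total = £4,645.7753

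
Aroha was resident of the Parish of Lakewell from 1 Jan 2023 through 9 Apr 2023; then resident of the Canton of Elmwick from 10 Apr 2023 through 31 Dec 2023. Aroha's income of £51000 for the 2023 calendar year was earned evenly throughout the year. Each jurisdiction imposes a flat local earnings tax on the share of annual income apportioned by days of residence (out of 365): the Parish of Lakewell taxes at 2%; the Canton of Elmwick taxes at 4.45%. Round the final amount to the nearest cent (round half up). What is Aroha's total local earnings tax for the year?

£1930.59

The Parish of Lakewell, 1 Jan – 9 Apr 2023: 99 days → £51000 × 2% × 99/365 = £276.6575
The Canton of Elmwick, 10 Apr – 31 Dec 2023: 266 days → £51000 × 4.45% × 266/365 = £1653.9370
Total = £1930.5945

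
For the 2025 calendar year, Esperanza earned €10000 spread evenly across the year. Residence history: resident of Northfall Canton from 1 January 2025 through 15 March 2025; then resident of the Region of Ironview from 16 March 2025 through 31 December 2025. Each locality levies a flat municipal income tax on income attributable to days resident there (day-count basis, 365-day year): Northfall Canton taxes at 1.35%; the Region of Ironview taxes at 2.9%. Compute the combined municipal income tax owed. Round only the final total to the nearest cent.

Northfall Canton, 1 January – 15 March 2025: 74 days → €10000 × 1.35% × 74/365 = €27.3699
The Region of Ironview, 16 March – 31 December 2025: 291 days → €10000 × 2.9% × 291/365 = €231.2055
Total = €258.5753

€258.58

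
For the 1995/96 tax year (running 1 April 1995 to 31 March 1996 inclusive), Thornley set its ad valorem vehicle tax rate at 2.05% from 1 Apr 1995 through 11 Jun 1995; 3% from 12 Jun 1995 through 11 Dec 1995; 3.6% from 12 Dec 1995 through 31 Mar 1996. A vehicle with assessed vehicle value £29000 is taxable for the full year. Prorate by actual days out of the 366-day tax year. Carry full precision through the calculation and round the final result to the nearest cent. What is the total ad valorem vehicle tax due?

£868.57

1 Apr – 11 Jun 1995: 72 days at 2.05% → £29000 × 2.05% × 72/366 = £116.9508
12 Jun – 11 Dec 1995: 183 days at 3% → £29000 × 3% × 183/366 = £435.0000
12 Dec 1995 – 31 Mar 1996: 111 days at 3.6% → £29000 × 3.6% × 111/366 = £316.6230
Total = £868.5738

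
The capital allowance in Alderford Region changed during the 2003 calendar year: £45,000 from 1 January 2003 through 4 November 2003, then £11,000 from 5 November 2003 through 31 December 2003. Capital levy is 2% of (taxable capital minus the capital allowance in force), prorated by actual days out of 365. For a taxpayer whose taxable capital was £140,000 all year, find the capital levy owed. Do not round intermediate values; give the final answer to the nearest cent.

1 January – 4 November 2003: 308 days, exemption £45,000 → (£140,000 − £45,000) × 2% × 308/365 = £1,603.2877
5 November – 31 December 2003: 57 days, exemption £11,000 → (£140,000 − £11,000) × 2% × 57/365 = £402.9041
Total = £2,006.1918

£2,006.19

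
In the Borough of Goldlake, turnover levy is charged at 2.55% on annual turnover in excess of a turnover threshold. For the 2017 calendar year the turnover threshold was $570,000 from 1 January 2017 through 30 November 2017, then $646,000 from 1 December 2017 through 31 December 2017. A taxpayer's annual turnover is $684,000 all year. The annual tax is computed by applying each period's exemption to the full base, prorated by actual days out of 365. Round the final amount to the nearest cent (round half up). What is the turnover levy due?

1 January – 30 November 2017: 334 days, exemption $570,000 → ($684,000 − $570,000) × 2.55% × 334/365 = $2,660.1041
1 December – 31 December 2017: 31 days, exemption $646,000 → ($684,000 − $646,000) × 2.55% × 31/365 = $82.2986
Total = $2,742.4027

$2,742.40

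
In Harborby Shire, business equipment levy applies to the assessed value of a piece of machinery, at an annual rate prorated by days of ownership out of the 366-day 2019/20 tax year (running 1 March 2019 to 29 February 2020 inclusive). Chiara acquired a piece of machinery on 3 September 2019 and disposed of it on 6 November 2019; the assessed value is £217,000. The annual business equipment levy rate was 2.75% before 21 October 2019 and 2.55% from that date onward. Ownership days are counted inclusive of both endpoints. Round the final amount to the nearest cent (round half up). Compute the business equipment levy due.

3 September – 20 October 2019: 48 days at 2.75% → £217,000 × 2.75% × 48/366 = £782.6230
21 October – 6 November 2019: 17 days at 2.55% → £217,000 × 2.55% × 17/366 = £257.0205
Total = £1,039.6434

£1,039.64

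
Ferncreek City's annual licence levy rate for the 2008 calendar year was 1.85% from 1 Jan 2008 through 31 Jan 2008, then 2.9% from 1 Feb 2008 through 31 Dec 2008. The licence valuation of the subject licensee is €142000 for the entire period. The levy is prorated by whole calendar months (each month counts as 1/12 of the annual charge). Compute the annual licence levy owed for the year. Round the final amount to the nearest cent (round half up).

1 Jan – 31 Jan 2008: 1 month at 1.85% → €142000 × 1.85% × 1/12 = €218.9167
1 Feb – 31 Dec 2008: 11 months at 2.9% → €142000 × 2.9% × 11/12 = €3774.8333
Total = €3993.7500

€3993.75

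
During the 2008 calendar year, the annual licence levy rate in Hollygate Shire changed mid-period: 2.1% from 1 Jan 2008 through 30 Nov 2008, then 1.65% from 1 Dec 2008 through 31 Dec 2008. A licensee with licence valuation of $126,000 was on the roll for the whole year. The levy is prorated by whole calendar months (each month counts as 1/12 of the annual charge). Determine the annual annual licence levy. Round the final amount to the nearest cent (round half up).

1 Jan – 30 Nov 2008: 11 months at 2.1% → $126,000 × 2.1% × 11/12 = $2,425.5000
1 Dec – 31 Dec 2008: 1 month at 1.65% → $126,000 × 1.65% × 1/12 = $173.2500
Total = $2,598.7500

$2,598.75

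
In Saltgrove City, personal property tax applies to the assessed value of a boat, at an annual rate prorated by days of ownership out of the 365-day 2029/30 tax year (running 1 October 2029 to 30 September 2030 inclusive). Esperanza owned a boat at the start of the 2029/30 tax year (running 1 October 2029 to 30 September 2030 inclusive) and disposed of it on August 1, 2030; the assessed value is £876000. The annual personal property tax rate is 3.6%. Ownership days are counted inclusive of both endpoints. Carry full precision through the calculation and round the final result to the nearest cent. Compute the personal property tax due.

Days held (October 1, 2029 – August 1, 2030): 305 out of 365
Tax = £876000 × 3.6% × 305/365 = £26352.0000

£26352.00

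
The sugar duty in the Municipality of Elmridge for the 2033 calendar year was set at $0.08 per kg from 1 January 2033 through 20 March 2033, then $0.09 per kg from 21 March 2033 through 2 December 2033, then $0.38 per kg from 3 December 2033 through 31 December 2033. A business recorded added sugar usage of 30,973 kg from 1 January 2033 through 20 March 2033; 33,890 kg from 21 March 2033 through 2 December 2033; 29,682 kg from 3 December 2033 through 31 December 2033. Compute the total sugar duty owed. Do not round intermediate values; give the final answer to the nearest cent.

1 January – 20 March 2033: 30,973 kg at $0.08/kg → $2477.84
21 March – 2 December 2033: 33,890 kg at $0.09/kg → $3050.10
3 December – 31 December 2033: 29,682 kg at $0.38/kg → $11279.16

$16807.10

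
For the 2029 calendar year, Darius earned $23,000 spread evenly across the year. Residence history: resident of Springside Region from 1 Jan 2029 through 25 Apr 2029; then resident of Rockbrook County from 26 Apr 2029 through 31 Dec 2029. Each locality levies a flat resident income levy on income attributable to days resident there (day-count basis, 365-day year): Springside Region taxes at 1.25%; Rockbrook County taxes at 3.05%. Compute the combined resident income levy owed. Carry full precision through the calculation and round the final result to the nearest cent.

$571.06

Springside Region, 1 Jan – 25 Apr 2029: 115 days → $23,000 × 1.25% × 115/365 = $90.5822
Rockbrook County, 26 Apr – 31 Dec 2029: 250 days → $23,000 × 3.05% × 250/365 = $480.4795
Total = $571.0616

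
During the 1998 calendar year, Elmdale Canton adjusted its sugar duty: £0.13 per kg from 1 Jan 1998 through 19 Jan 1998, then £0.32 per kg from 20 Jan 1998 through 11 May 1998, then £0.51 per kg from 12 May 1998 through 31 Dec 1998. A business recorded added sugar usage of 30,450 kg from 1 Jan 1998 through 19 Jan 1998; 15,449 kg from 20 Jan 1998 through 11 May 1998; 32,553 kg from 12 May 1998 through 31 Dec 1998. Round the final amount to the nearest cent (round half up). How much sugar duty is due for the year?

1 Jan – 19 Jan 1998: 30,450 kg at £0.13/kg → £3,958.50
20 Jan – 11 May 1998: 15,449 kg at £0.32/kg → £4,943.68
12 May – 31 Dec 1998: 32,553 kg at £0.51/kg → £16,602.03

£25,504.21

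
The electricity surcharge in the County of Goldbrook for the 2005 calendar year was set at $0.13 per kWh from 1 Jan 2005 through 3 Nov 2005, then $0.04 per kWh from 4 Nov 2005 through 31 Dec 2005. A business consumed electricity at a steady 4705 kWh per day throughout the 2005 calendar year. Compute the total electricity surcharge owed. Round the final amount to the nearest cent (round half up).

1 Jan – 3 Nov 2005: 307 days × 4705 kWh/day = 1,444,435 kWh at $0.13/kWh → $187776.55
4 Nov – 31 Dec 2005: 58 days × 4705 kWh/day = 272,890 kWh at $0.04/kWh → $10915.60

$198692.15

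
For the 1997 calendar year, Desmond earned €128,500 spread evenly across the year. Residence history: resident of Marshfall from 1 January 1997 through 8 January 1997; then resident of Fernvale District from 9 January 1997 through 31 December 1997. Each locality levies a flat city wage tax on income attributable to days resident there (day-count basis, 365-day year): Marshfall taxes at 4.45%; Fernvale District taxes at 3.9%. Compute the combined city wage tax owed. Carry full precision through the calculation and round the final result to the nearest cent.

€5,026.99

Marshfall, 1 January – 8 January 1997: 8 days → €128,500 × 4.45% × 8/365 = €125.3315
Fernvale District, 9 January – 31 December 1997: 357 days → €128,500 × 3.9% × 357/365 = €4,901.6589
Total = €5,026.9904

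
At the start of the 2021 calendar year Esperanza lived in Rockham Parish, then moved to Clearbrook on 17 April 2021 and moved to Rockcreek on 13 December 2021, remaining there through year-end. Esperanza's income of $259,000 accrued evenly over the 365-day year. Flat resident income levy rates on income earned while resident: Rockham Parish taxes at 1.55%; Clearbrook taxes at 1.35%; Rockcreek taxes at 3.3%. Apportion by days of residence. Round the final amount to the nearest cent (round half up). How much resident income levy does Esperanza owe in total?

$3,909.84

Rockham Parish, 1 January – 16 April 2021: 106 days → $259,000 × 1.55% × 106/365 = $1,165.8548
Clearbrook, 17 April – 12 December 2021: 240 days → $259,000 × 1.35% × 240/365 = $2,299.0685
Rockcreek, 13 December – 31 December 2021: 19 days → $259,000 × 3.3% × 19/365 = $444.9123
Total = $3,909.8356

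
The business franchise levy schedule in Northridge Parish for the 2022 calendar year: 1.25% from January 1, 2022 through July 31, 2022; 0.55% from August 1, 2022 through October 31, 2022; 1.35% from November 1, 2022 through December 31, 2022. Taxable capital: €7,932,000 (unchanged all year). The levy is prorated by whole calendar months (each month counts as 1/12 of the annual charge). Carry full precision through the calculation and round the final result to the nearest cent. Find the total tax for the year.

€86,591.00

January 1 – July 31, 2022: 7 months at 1.25% → €7,932,000 × 1.25% × 7/12 = €57,837.5000
August 1 – October 31, 2022: 3 months at 0.55% → €7,932,000 × 0.55% × 3/12 = €10,906.5000
November 1 – December 31, 2022: 2 months at 1.35% → €7,932,000 × 1.35% × 2/12 = €17,847.0000
Total = €86,591.0000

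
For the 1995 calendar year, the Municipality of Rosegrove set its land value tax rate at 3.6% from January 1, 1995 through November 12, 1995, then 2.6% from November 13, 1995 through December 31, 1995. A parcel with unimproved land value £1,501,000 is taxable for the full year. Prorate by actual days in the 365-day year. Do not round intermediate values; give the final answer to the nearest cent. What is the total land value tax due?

January 1 – November 12, 1995: 316 days at 3.6% → £1,501,000 × 3.6% × 316/365 = £46,781.8521
November 13 – December 31, 1995: 49 days at 2.6% → £1,501,000 × 2.6% × 49/365 = £5,239.1068
Total = £52,020.9589

£52,020.96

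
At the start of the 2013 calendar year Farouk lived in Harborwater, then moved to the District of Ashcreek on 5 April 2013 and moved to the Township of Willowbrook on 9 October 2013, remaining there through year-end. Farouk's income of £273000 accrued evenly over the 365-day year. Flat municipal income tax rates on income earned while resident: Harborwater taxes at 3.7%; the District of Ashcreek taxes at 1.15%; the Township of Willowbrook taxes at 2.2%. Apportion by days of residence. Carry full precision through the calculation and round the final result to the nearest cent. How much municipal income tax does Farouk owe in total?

£5592.01

Harborwater, 1 January – 4 April 2013: 94 days → £273000 × 3.7% × 94/365 = £2601.3534
The District of Ashcreek, 5 April – 8 October 2013: 187 days → £273000 × 1.15% × 187/365 = £1608.4562
The Township of Willowbrook, 9 October – 31 December 2013: 84 days → £273000 × 2.2% × 84/365 = £1382.2027
Total = £5592.0123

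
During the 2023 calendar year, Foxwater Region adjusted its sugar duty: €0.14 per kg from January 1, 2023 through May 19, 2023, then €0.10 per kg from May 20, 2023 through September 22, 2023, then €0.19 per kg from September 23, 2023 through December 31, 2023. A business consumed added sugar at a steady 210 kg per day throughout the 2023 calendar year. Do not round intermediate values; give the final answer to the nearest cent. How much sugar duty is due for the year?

January 1 – May 19, 2023: 139 days × 210 kg/day = 29,190 kg at €0.14/kg → €4086.60
May 20 – September 22, 2023: 126 days × 210 kg/day = 26,460 kg at €0.10/kg → €2646.00
September 23 – December 31, 2023: 100 days × 210 kg/day = 21,000 kg at €0.19/kg → €3990.00

€10722.60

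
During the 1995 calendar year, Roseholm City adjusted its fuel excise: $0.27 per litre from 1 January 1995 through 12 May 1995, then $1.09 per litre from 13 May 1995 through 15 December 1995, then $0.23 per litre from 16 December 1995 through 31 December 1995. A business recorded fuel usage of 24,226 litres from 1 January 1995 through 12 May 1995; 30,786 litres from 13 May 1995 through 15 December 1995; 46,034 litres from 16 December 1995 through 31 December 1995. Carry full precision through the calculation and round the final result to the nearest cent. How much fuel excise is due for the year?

$50,685.58

1 January – 12 May 1995: 24,226 litres at $0.27/litre → $6,541.02
13 May – 15 December 1995: 30,786 litres at $1.09/litre → $33,556.74
16 December – 31 December 1995: 46,034 litres at $0.23/litre → $10,587.82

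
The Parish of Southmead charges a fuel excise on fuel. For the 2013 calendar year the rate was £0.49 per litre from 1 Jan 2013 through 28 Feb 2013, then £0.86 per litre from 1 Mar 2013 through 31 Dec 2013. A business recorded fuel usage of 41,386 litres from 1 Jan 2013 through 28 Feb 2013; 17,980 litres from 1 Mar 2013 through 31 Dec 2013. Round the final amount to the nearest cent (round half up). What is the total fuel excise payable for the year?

1 Jan – 28 Feb 2013: 41,386 litres at £0.49/litre → £20,279.14
1 Mar – 31 Dec 2013: 17,980 litres at £0.86/litre → £15,462.80

£35,741.94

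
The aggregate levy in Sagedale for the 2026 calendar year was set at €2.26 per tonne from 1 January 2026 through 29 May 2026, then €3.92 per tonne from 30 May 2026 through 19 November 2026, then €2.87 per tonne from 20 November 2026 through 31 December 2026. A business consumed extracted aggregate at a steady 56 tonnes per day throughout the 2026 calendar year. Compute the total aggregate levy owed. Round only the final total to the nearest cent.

€63,804.16

1 January – 29 May 2026: 149 days × 56 tonnes/day = 8,344 tonnes at €2.26/tonne → €18,857.44
30 May – 19 November 2026: 174 days × 56 tonnes/day = 9,744 tonnes at €3.92/tonne → €38,196.48
20 November – 31 December 2026: 42 days × 56 tonnes/day = 2,352 tonnes at €2.87/tonne → €6,750.24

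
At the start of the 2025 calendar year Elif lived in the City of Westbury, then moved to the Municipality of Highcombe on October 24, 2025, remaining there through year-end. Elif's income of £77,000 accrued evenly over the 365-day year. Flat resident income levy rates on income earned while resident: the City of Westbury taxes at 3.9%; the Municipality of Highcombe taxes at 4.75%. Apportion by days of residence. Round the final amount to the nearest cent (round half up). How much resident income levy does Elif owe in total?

The City of Westbury, January 1 – October 23, 2025: 296 days → £77,000 × 3.9% × 296/365 = £2,435.3096
The Municipality of Highcombe, October 24 – December 31, 2025: 69 days → £77,000 × 4.75% × 69/365 = £691.4178
Total = £3,126.7274

£3,126.73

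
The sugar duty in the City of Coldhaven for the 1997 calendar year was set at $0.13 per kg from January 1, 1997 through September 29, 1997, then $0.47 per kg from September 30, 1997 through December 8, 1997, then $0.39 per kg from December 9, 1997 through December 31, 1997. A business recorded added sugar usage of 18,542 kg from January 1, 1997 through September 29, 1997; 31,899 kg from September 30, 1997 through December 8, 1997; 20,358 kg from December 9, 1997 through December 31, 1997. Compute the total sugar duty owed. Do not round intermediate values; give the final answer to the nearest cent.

$25,342.61

January 1 – September 29, 1997: 18,542 kg at $0.13/kg → $2,410.46
September 30 – December 8, 1997: 31,899 kg at $0.47/kg → $14,992.53
December 9 – December 31, 1997: 20,358 kg at $0.39/kg → $7,939.62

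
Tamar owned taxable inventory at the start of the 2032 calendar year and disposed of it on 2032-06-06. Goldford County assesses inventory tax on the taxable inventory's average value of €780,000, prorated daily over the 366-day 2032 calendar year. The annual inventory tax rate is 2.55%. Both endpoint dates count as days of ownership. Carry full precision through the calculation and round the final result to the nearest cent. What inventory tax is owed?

Days held (2032-01-01 to 2032-06-06): 158 out of 366
Tax = €780,000 × 2.55% × 158/366 = €8,586.3934

€8,586.39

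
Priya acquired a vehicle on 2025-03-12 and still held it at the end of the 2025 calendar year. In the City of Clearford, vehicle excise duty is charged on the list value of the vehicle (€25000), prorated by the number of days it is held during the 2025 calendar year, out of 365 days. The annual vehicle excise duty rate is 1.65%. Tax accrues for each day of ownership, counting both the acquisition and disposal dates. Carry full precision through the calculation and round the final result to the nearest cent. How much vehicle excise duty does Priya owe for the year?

€333.39

Days held (2025-03-12 to 2025-12-31): 295 out of 365
Tax = €25000 × 1.65% × 295/365 = €333.3904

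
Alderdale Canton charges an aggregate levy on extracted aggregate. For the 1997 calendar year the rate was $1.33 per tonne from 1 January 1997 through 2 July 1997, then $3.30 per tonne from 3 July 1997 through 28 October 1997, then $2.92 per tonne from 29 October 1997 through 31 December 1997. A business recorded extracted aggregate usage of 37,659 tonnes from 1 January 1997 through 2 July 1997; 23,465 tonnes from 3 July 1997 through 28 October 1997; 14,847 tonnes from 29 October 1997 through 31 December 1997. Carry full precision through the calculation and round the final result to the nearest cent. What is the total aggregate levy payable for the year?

1 January – 2 July 1997: 37,659 tonnes at $1.33/tonne → $50,086.47
3 July – 28 October 1997: 23,465 tonnes at $3.30/tonne → $77,434.50
29 October – 31 December 1997: 14,847 tonnes at $2.92/tonne → $43,353.24

$170,874.21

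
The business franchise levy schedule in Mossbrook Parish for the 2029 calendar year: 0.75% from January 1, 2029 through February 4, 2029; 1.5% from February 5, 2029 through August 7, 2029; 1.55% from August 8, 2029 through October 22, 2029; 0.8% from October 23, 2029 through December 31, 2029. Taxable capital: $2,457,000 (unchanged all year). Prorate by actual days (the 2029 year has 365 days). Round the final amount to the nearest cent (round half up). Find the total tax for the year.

$32,045.34

January 1 – February 4, 2029: 35 days at 0.75% → $2,457,000 × 0.75% × 35/365 = $1,767.0205
February 5 – August 7, 2029: 184 days at 1.5% → $2,457,000 × 1.5% × 184/365 = $18,578.9589
August 8 – October 22, 2029: 76 days at 1.55% → $2,457,000 × 1.55% × 76/365 = $7,929.7151
October 23 – December 31, 2029: 70 days at 0.8% → $2,457,000 × 0.8% × 70/365 = $3,769.6438
Total = $32,045.3384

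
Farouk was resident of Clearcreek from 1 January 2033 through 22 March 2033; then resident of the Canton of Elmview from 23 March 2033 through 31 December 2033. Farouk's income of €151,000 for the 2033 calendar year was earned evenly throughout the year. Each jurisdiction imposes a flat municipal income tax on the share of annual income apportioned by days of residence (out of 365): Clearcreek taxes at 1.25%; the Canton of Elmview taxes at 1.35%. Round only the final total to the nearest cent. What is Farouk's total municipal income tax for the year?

Clearcreek, 1 January – 22 March 2033: 81 days → €151,000 × 1.25% × 81/365 = €418.8699
The Canton of Elmview, 23 March – 31 December 2033: 284 days → €151,000 × 1.35% × 284/365 = €1,586.1205
Total = €2,004.9904

€2,004.99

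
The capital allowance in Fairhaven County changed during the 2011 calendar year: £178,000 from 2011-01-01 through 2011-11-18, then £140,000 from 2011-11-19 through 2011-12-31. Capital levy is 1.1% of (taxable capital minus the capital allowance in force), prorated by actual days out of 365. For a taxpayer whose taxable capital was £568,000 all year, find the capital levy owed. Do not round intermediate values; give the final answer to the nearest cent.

£4,339.24

2011-01-01 to 2011-11-18: 322 days, exemption £178,000 → (£568,000 − £178,000) × 1.1% × 322/365 = £3,784.6027
2011-11-19 to 2011-12-31: 43 days, exemption £140,000 → (£568,000 − £140,000) × 1.1% × 43/365 = £554.6411
Total = £4,339.2438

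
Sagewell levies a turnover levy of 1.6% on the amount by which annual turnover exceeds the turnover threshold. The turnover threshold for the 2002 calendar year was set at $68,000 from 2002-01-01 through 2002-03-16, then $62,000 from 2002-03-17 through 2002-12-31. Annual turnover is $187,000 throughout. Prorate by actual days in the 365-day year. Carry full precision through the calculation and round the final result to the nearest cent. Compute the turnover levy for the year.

2002-01-01 to 2002-03-16: 75 days, exemption $68,000 → ($187,000 − $68,000) × 1.6% × 75/365 = $391.2329
2002-03-17 to 2002-12-31: 290 days, exemption $62,000 → ($187,000 − $62,000) × 1.6% × 290/365 = $1,589.0411
Total = $1,980.2740

$1,980.27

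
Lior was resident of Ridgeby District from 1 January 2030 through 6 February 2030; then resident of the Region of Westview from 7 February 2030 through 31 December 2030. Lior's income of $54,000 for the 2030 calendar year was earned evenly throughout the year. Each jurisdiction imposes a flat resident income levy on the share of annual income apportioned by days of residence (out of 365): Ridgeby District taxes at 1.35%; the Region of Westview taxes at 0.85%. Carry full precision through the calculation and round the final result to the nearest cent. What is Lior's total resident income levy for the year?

Ridgeby District, 1 January – 6 February 2030: 37 days → $54,000 × 1.35% × 37/365 = $73.8986
The Region of Westview, 7 February – 31 December 2030: 328 days → $54,000 × 0.85% × 328/365 = $412.4712
Total = $486.3699

$486.37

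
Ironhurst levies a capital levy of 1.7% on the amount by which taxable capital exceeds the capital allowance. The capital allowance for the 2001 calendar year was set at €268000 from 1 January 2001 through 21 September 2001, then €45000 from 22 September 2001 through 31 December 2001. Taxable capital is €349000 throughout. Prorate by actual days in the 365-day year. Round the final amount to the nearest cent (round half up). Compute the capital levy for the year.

1 January – 21 September 2001: 264 days, exemption €268000 → (€349000 − €268000) × 1.7% × 264/365 = €995.9671
22 September – 31 December 2001: 101 days, exemption €45000 → (€349000 − €45000) × 1.7% × 101/365 = €1430.0493
Total = €2426.0164

€2426.02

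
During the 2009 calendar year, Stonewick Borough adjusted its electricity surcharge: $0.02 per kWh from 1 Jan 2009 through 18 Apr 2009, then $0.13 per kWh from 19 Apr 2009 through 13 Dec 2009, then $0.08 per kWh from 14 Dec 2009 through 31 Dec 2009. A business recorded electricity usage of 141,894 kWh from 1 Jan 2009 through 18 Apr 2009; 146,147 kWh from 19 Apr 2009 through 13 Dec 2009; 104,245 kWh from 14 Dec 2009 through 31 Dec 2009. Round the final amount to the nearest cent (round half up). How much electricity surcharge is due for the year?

$30176.59

1 Jan – 18 Apr 2009: 141,894 kWh at $0.02/kWh → $2837.88
19 Apr – 13 Dec 2009: 146,147 kWh at $0.13/kWh → $18999.11
14 Dec – 31 Dec 2009: 104,245 kWh at $0.08/kWh → $8339.60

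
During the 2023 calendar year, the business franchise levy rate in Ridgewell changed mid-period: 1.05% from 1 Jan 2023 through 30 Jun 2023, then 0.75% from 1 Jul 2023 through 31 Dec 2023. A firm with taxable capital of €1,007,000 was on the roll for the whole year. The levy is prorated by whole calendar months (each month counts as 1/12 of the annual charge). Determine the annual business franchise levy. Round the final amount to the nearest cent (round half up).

1 Jan – 30 Jun 2023: 6 months at 1.05% → €1,007,000 × 1.05% × 6/12 = €5,286.7500
1 Jul – 31 Dec 2023: 6 months at 0.75% → €1,007,000 × 0.75% × 6/12 = €3,776.2500
Total = €9,063.0000

€9,063.00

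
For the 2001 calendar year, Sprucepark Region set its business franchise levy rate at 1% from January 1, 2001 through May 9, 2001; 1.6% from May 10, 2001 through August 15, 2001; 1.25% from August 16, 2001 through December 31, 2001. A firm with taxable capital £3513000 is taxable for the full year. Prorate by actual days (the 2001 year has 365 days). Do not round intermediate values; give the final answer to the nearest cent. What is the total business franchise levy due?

£44109.81

January 1 – May 9, 2001: 129 days at 1% → £3513000 × 1% × 129/365 = £12415.8082
May 10 – August 15, 2001: 98 days at 1.6% → £3513000 × 1.6% × 98/365 = £15091.4630
August 16 – December 31, 2001: 138 days at 1.25% → £3513000 × 1.25% × 138/365 = £16602.5342
Total = £44109.8055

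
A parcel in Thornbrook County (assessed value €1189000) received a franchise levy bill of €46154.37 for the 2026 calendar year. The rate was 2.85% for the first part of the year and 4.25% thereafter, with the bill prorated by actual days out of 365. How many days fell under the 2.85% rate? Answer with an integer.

96 days

Let d = days at the first rate; then 365 − d days at the second rate.
€1189000 × [2.85%·d + 4.25%·(365−d)] / 365 = €46154.37
Solving gives d = 96, so the new rate took effect on 7 April 2026.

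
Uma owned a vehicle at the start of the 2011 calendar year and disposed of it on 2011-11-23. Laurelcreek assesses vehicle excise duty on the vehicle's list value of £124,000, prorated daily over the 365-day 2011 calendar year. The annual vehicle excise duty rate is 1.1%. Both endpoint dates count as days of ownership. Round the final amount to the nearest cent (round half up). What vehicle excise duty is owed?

£1,221.99

Days held (2011-01-01 to 2011-11-23): 327 out of 365
Tax = £124,000 × 1.1% × 327/365 = £1,221.9945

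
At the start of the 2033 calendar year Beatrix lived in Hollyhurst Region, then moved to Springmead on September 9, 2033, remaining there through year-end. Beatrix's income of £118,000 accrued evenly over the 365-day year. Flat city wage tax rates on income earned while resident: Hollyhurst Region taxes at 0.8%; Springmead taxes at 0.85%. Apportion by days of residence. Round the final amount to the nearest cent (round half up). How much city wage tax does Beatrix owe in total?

Hollyhurst Region, January 1 – September 8, 2033: 251 days → £118,000 × 0.8% × 251/365 = £649.1616
Springmead, September 9 – December 31, 2033: 114 days → £118,000 × 0.85% × 114/365 = £313.2658
Total = £962.4274

£962.43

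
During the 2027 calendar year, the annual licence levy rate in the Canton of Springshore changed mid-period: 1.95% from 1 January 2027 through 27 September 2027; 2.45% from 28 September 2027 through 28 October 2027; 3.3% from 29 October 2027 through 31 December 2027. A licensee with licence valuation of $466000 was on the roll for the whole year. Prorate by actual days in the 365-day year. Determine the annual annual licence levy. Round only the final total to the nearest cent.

1 January – 27 September 2027: 270 days at 1.95% → $466000 × 1.95% × 270/365 = $6721.8904
28 September – 28 October 2027: 31 days at 2.45% → $466000 × 2.45% × 31/365 = $969.6630
29 October – 31 December 2027: 64 days at 3.3% → $466000 × 3.3% × 64/365 = $2696.4164
Total = $10387.9699

$10387.97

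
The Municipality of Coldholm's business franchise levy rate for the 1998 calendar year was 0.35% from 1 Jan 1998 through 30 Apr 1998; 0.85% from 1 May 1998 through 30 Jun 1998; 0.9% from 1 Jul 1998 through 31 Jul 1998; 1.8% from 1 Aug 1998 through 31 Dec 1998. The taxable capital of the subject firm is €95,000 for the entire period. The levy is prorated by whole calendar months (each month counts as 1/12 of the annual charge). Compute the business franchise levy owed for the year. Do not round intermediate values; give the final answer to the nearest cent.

€1,029.17

1 Jan – 30 Apr 1998: 4 months at 0.35% → €95,000 × 0.35% × 4/12 = €110.8333
1 May – 30 Jun 1998: 2 months at 0.85% → €95,000 × 0.85% × 2/12 = €134.5833
1 Jul – 31 Jul 1998: 1 month at 0.9% → €95,000 × 0.9% × 1/12 = €71.2500
1 Aug – 31 Dec 1998: 5 months at 1.8% → €95,000 × 1.8% × 5/12 = €712.5000
Total = €1,029.1667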